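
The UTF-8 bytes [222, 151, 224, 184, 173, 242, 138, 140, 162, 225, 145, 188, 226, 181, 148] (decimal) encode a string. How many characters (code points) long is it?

Byte at offset 0: 0xDE = 11011110 → 2-byte char (#1). Advance 2.
Byte at offset 2: 0xE0 = 11100000 → 3-byte char (#2). Advance 3.
Byte at offset 5: 0xF2 = 11110010 → 4-byte char (#3). Advance 4.
Byte at offset 9: 0xE1 = 11100001 → 3-byte char (#4). Advance 3.
Byte at offset 12: 0xE2 = 11100010 → 3-byte char (#5). Advance 3.
Reached end at offset 15 after 5 code points.

5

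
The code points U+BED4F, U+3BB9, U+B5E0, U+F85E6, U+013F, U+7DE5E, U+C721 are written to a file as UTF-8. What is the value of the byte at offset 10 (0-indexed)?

0xF3

U+BED4F → 4-byte form F2 BE B5 8F at offsets 0–3.
U+3BB9 → 3-byte form E3 AE B9 at offsets 4–6.
U+B5E0 → 3-byte form EB 97 A0 at offsets 7–9.
U+F85E6 → 4-byte form F3 B8 97 A6 at offsets 10–13.
Offset 10 falls in char 4's range; it's byte 1 of F3 B8 97 A6 = 0xF3.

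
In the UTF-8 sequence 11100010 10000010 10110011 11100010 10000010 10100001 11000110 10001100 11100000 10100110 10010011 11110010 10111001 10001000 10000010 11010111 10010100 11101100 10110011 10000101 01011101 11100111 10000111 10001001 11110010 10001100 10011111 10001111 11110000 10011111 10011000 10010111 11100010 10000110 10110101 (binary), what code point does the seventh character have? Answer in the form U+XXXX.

U+CCC5

Offset 0: leading byte 0xE2 = 11100010 → 3-byte char #1 = E2 82 B3.
Offset 3: leading byte 0xE2 = 11100010 → 3-byte char #2 = E2 82 A1.
Offset 6: leading byte 0xC6 = 11000110 → 2-byte char #3 = C6 8C.
Offset 8: leading byte 0xE0 = 11100000 → 3-byte char #4 = E0 A6 93.
Offset 11: leading byte 0xF2 = 11110010 → 4-byte char #5 = F2 B9 88 82.
Offset 15: leading byte 0xD7 = 11010111 → 2-byte char #6 = D7 94.
Offset 17: leading byte 0xEC = 11101100 → 3-byte char #7 = EC B3 85.
Leading byte 0xEC = 11101100 matches 1110xxxx → 3-byte sequence.
Byte 1: 0xEC = 11101100, payload 1100 (4 bits).
Byte 2: 0xB3 = 10110011 (10xxxxxx ✓), payload 110011.
Byte 3: 0x85 = 10000101 (10xxxxxx ✓), payload 000101.
Concatenate: 1100110011000101 = 0xCCC5 (16 bits → U+CCC5).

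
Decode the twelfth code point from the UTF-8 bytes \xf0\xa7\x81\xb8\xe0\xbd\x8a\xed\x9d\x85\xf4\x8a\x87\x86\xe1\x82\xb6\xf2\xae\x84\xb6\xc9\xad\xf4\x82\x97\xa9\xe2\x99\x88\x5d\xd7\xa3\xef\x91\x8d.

U+F44D

Offset 0: leading byte 0xF0 = 11110000 → 4-byte char #1 = F0 A7 81 B8.
Offset 4: leading byte 0xE0 = 11100000 → 3-byte char #2 = E0 BD 8A.
Offset 7: leading byte 0xED = 11101101 → 3-byte char #3 = ED 9D 85.
Offset 10: leading byte 0xF4 = 11110100 → 4-byte char #4 = F4 8A 87 86.
Offset 14: leading byte 0xE1 = 11100001 → 3-byte char #5 = E1 82 B6.
Offset 17: leading byte 0xF2 = 11110010 → 4-byte char #6 = F2 AE 84 B6.
Offset 21: leading byte 0xC9 = 11001001 → 2-byte char #7 = C9 AD.
Offset 23: leading byte 0xF4 = 11110100 → 4-byte char #8 = F4 82 97 A9.
Offset 27: leading byte 0xE2 = 11100010 → 3-byte char #9 = E2 99 88.
Offset 30: leading byte 0x5D = 01011101 → 1-byte char #10 = 5D.
Offset 31: leading byte 0xD7 = 11010111 → 2-byte char #11 = D7 A3.
Offset 33: leading byte 0xEF = 11101111 → 3-byte char #12 = EF 91 8D.
Leading byte 0xEF = 11101111 matches 1110xxxx → 3-byte sequence.
Byte 1: 0xEF = 11101111, payload 1111 (4 bits).
Byte 2: 0x91 = 10010001 (10xxxxxx ✓), payload 010001.
Byte 3: 0x8D = 10001101 (10xxxxxx ✓), payload 001101.
Concatenate: 1111010001001101 = 0xF44D (16 bits → U+F44D).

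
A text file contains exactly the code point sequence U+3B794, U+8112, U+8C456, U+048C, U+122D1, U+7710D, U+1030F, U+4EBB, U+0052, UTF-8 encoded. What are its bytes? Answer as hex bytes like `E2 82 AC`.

F0 BB 9E 94 E8 84 92 F2 8C 91 96 D2 8C F0 92 8B 91 F1 B7 84 8D F0 90 8C 8F E4 BA BB 52

U+3B794: 4-byte form → F0 BB 9E 94.
U+8112: 3-byte form → E8 84 92.
U+8C456: 4-byte form → F2 8C 91 96.
U+048C: 2-byte form → D2 8C.
U+122D1: 4-byte form → F0 92 8B 91.
U+7710D: 4-byte form → F1 B7 84 8D.
U+1030F: 4-byte form → F0 90 8C 8F.
U+4EBB: 3-byte form → E4 BA BB.
U+0052: 1-byte form → 52.
Concatenated (29 bytes): F0 BB 9E 94 E8 84 92 F2 8C 91 96 D2 8C F0 92 8B 91 F1 B7 84 8D F0 90 8C 8F E4 BA BB 52.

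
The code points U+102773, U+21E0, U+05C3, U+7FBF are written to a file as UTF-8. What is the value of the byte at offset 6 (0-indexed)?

0xA0

U+102773 → 4-byte form F4 82 9D B3 at offsets 0–3.
U+21E0 → 3-byte form E2 87 A0 at offsets 4–6.
Offset 6 falls in char 2's range; it's byte 3 of E2 87 A0 = 0xA0.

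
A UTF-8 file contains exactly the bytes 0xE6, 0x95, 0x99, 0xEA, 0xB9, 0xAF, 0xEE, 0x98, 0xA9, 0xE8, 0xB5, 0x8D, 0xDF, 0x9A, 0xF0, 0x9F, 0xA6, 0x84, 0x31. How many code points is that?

7

Byte at offset 0: 0xE6 = 11100110 → 3-byte char (#1). Advance 3.
Byte at offset 3: 0xEA = 11101010 → 3-byte char (#2). Advance 3.
Byte at offset 6: 0xEE = 11101110 → 3-byte char (#3). Advance 3.
Byte at offset 9: 0xE8 = 11101000 → 3-byte char (#4). Advance 3.
Byte at offset 12: 0xDF = 11011111 → 2-byte char (#5). Advance 2.
Byte at offset 14: 0xF0 = 11110000 → 4-byte char (#6). Advance 4.
Byte at offset 18: 0x31 = 00110001 → 1-byte char (#7). Advance 1.
Reached end at offset 19 after 7 code points.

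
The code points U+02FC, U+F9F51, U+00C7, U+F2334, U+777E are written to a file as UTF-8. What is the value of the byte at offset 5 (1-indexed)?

0xBD

1-indexed offset 5 is 0-indexed offset 4.
U+02FC → 2-byte form CB BC at offsets 0–1.
U+F9F51 → 4-byte form F3 B9 BD 91 at offsets 2–5.
Offset 4 falls in char 2's range; it's byte 3 of F3 B9 BD 91 = 0xBD.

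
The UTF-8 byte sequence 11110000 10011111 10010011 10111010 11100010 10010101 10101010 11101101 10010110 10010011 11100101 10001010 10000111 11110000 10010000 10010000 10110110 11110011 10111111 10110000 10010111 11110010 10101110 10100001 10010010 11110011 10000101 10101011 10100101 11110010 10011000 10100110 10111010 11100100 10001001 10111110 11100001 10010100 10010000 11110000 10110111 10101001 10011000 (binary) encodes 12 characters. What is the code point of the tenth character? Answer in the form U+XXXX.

U+427E

Offset 0: leading byte 0xF0 = 11110000 → 4-byte char #1 = F0 9F 93 BA.
Offset 4: leading byte 0xE2 = 11100010 → 3-byte char #2 = E2 95 AA.
Offset 7: leading byte 0xED = 11101101 → 3-byte char #3 = ED 96 93.
Offset 10: leading byte 0xE5 = 11100101 → 3-byte char #4 = E5 8A 87.
Offset 13: leading byte 0xF0 = 11110000 → 4-byte char #5 = F0 90 90 B6.
Offset 17: leading byte 0xF3 = 11110011 → 4-byte char #6 = F3 BF B0 97.
Offset 21: leading byte 0xF2 = 11110010 → 4-byte char #7 = F2 AE A1 92.
Offset 25: leading byte 0xF3 = 11110011 → 4-byte char #8 = F3 85 AB A5.
Offset 29: leading byte 0xF2 = 11110010 → 4-byte char #9 = F2 98 A6 BA.
Offset 33: leading byte 0xE4 = 11100100 → 3-byte char #10 = E4 89 BE.
Leading byte 0xE4 = 11100100 matches 1110xxxx → 3-byte sequence.
Byte 1: 0xE4 = 11100100, payload 0100 (4 bits).
Byte 2: 0x89 = 10001001 (10xxxxxx ✓), payload 001001.
Byte 3: 0xBE = 10111110 (10xxxxxx ✓), payload 111110.
Concatenate: 0100001001111110 = 0x427E (16 bits → U+427E).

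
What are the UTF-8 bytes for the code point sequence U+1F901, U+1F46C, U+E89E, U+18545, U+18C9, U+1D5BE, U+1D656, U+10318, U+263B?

F0 9F A4 81 F0 9F 91 AC EE A2 9E F0 98 95 85 E1 A3 89 F0 9D 96 BE F0 9D 99 96 F0 90 8C 98 E2 98 BB

U+1F901: 4-byte form → F0 9F A4 81.
U+1F46C: 4-byte form → F0 9F 91 AC.
U+E89E: 3-byte form → EE A2 9E.
U+18545: 4-byte form → F0 98 95 85.
U+18C9: 3-byte form → E1 A3 89.
U+1D5BE: 4-byte form → F0 9D 96 BE.
U+1D656: 4-byte form → F0 9D 99 96.
U+10318: 4-byte form → F0 90 8C 98.
U+263B: 3-byte form → E2 98 BB.
Concatenated (33 bytes): F0 9F A4 81 F0 9F 91 AC EE A2 9E F0 98 95 85 E1 A3 89 F0 9D 96 BE F0 9D 99 96 F0 90 8C 98 E2 98 BB.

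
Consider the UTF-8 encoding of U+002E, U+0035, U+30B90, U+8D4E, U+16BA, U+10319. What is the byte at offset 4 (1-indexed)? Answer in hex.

1-indexed offset 4 is 0-indexed offset 3.
U+002E → 1-byte form 2E at offsets 0–0.
U+0035 → 1-byte form 35 at offsets 1–1.
U+30B90 → 4-byte form F0 B0 AE 90 at offsets 2–5.
Offset 3 falls in char 3's range; it's byte 2 of F0 B0 AE 90 = 0xB0.

0xB0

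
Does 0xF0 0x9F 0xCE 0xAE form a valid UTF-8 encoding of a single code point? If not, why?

Leading byte 0xF0 = 11110000 → 4-byte form.
Byte 3 is 0xCE = 11001110, which is not 10xxxxxx — expected a continuation byte.

invalid (non-continuation byte where continuation expected)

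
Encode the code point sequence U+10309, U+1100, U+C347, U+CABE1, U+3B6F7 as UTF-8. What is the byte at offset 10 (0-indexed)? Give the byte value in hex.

U+10309 → 4-byte form F0 90 8C 89 at offsets 0–3.
U+1100 → 3-byte form E1 84 80 at offsets 4–6.
U+C347 → 3-byte form EC 8D 87 at offsets 7–9.
U+CABE1 → 4-byte form F3 8A AF A1 at offsets 10–13.
Offset 10 falls in char 4's range; it's byte 1 of F3 8A AF A1 = 0xF3.

0xF3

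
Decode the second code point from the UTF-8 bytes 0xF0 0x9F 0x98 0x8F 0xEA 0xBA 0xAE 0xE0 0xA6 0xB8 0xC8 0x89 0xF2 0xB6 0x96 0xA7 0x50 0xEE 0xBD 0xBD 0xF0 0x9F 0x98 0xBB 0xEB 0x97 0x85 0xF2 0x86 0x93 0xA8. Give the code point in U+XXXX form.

U+AEAE

Offset 0: leading byte 0xF0 = 11110000 → 4-byte char #1 = F0 9F 98 8F.
Offset 4: leading byte 0xEA = 11101010 → 3-byte char #2 = EA BA AE.
Leading byte 0xEA = 11101010 matches 1110xxxx → 3-byte sequence.
Byte 1: 0xEA = 11101010, payload 1010 (4 bits).
Byte 2: 0xBA = 10111010 (10xxxxxx ✓), payload 111010.
Byte 3: 0xAE = 10101110 (10xxxxxx ✓), payload 101110.
Concatenate: 1010111010101110 = 0xAEAE (16 bits → U+AEAE).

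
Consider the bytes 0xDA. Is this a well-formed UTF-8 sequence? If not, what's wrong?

Leading byte 0xDA = 11011010 → 2-byte form, but only 1 byte is present.

invalid (sequence truncated)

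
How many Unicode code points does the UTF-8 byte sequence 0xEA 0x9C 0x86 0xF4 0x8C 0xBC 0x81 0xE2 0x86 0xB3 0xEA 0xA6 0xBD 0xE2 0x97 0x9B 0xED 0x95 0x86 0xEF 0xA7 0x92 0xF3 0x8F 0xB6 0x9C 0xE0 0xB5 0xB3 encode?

9

Byte at offset 0: 0xEA = 11101010 → 3-byte char (#1). Advance 3.
Byte at offset 3: 0xF4 = 11110100 → 4-byte char (#2). Advance 4.
Byte at offset 7: 0xE2 = 11100010 → 3-byte char (#3). Advance 3.
Byte at offset 10: 0xEA = 11101010 → 3-byte char (#4). Advance 3.
Byte at offset 13: 0xE2 = 11100010 → 3-byte char (#5). Advance 3.
Byte at offset 16: 0xED = 11101101 → 3-byte char (#6). Advance 3.
Byte at offset 19: 0xEF = 11101111 → 3-byte char (#7). Advance 3.
Byte at offset 22: 0xF3 = 11110011 → 4-byte char (#8). Advance 4.
Byte at offset 26: 0xE0 = 11100000 → 3-byte char (#9). Advance 3.
Reached end at offset 29 after 9 code points.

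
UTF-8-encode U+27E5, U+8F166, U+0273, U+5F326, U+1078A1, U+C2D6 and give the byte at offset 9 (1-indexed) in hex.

1-indexed offset 9 is 0-indexed offset 8.
U+27E5 → 3-byte form E2 9F A5 at offsets 0–2.
U+8F166 → 4-byte form F2 8F 85 A6 at offsets 3–6.
U+0273 → 2-byte form C9 B3 at offsets 7–8.
Offset 8 falls in char 3's range; it's byte 2 of C9 B3 = 0xB3.

0xB3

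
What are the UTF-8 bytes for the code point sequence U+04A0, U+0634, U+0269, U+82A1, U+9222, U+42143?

U+04A0: 2-byte form → D2 A0.
U+0634: 2-byte form → D8 B4.
U+0269: 2-byte form → C9 A9.
U+82A1: 3-byte form → E8 8A A1.
U+9222: 3-byte form → E9 88 A2.
U+42143: 4-byte form → F1 82 85 83.
Concatenated (16 bytes): D2 A0 D8 B4 C9 A9 E8 8A A1 E9 88 A2 F1 82 85 83.

D2 A0 D8 B4 C9 A9 E8 8A A1 E9 88 A2 F1 82 85 83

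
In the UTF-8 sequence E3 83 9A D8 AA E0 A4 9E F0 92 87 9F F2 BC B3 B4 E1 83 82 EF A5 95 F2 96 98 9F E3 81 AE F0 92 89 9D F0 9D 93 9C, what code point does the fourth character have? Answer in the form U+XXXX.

U+121DF

Offset 0: leading byte 0xE3 = 11100011 → 3-byte char #1 = E3 83 9A.
Offset 3: leading byte 0xD8 = 11011000 → 2-byte char #2 = D8 AA.
Offset 5: leading byte 0xE0 = 11100000 → 3-byte char #3 = E0 A4 9E.
Offset 8: leading byte 0xF0 = 11110000 → 4-byte char #4 = F0 92 87 9F.
Leading byte 0xF0 = 11110000 matches 11110xxx → 4-byte sequence.
Byte 1: 0xF0 = 11110000, payload 000 (3 bits).
Byte 2: 0x92 = 10010010 (10xxxxxx ✓), payload 010010.
Byte 3: 0x87 = 10000111 (10xxxxxx ✓), payload 000111.
Byte 4: 0x9F = 10011111 (10xxxxxx ✓), payload 011111.
Concatenate: 000010010000111011111 = 0x121DF (21 bits → U+121DF).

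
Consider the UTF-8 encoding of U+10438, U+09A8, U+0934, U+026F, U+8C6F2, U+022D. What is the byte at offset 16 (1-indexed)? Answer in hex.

0xB2

1-indexed offset 16 is 0-indexed offset 15.
U+10438 → 4-byte form F0 90 90 B8 at offsets 0–3.
U+09A8 → 3-byte form E0 A6 A8 at offsets 4–6.
U+0934 → 3-byte form E0 A4 B4 at offsets 7–9.
U+026F → 2-byte form C9 AF at offsets 10–11.
U+8C6F2 → 4-byte form F2 8C 9B B2 at offsets 12–15.
Offset 15 falls in char 5's range; it's byte 4 of F2 8C 9B B2 = 0xB2.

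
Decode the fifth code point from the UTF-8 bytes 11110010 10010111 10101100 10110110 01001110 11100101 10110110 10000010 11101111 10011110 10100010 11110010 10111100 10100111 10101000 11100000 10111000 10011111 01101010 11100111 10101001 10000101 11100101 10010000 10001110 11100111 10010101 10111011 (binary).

U+BC9E8

Offset 0: leading byte 0xF2 = 11110010 → 4-byte char #1 = F2 97 AC B6.
Offset 4: leading byte 0x4E = 01001110 → 1-byte char #2 = 4E.
Offset 5: leading byte 0xE5 = 11100101 → 3-byte char #3 = E5 B6 82.
Offset 8: leading byte 0xEF = 11101111 → 3-byte char #4 = EF 9E A2.
Offset 11: leading byte 0xF2 = 11110010 → 4-byte char #5 = F2 BC A7 A8.
Leading byte 0xF2 = 11110010 matches 11110xxx → 4-byte sequence.
Byte 1: 0xF2 = 11110010, payload 010 (3 bits).
Byte 2: 0xBC = 10111100 (10xxxxxx ✓), payload 111100.
Byte 3: 0xA7 = 10100111 (10xxxxxx ✓), payload 100111.
Byte 4: 0xA8 = 10101000 (10xxxxxx ✓), payload 101000.
Concatenate: 010111100100111101000 = 0xBC9E8 (21 bits → U+BC9E8).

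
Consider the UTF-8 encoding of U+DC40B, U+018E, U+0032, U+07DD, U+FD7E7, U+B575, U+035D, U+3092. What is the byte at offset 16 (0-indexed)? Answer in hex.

U+DC40B → 4-byte form F3 9C 90 8B at offsets 0–3.
U+018E → 2-byte form C6 8E at offsets 4–5.
U+0032 → 1-byte form 32 at offsets 6–6.
U+07DD → 2-byte form DF 9D at offsets 7–8.
U+FD7E7 → 4-byte form F3 BD 9F A7 at offsets 9–12.
U+B575 → 3-byte form EB 95 B5 at offsets 13–15.
U+035D → 2-byte form CD 9D at offsets 16–17.
Offset 16 falls in char 7's range; it's byte 1 of CD 9D = 0xCD.

0xCD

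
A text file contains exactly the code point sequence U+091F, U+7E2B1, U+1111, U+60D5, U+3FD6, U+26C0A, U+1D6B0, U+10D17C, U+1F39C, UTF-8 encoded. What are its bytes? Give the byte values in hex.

E0 A4 9F F1 BE 8A B1 E1 84 91 E6 83 95 E3 BF 96 F0 A6 B0 8A F0 9D 9A B0 F4 8D 85 BC F0 9F 8E 9C

U+091F: 3-byte form → E0 A4 9F.
U+7E2B1: 4-byte form → F1 BE 8A B1.
U+1111: 3-byte form → E1 84 91.
U+60D5: 3-byte form → E6 83 95.
U+3FD6: 3-byte form → E3 BF 96.
U+26C0A: 4-byte form → F0 A6 B0 8A.
U+1D6B0: 4-byte form → F0 9D 9A B0.
U+10D17C: 4-byte form → F4 8D 85 BC.
U+1F39C: 4-byte form → F0 9F 8E 9C.
Concatenated (32 bytes): E0 A4 9F F1 BE 8A B1 E1 84 91 E6 83 95 E3 BF 96 F0 A6 B0 8A F0 9D 9A B0 F4 8D 85 BC F0 9F 8E 9C.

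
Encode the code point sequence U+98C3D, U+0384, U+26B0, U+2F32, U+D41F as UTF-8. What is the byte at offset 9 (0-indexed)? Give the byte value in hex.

U+98C3D → 4-byte form F2 98 B0 BD at offsets 0–3.
U+0384 → 2-byte form CE 84 at offsets 4–5.
U+26B0 → 3-byte form E2 9A B0 at offsets 6–8.
U+2F32 → 3-byte form E2 BC B2 at offsets 9–11.
Offset 9 falls in char 4's range; it's byte 1 of E2 BC B2 = 0xE2.

0xE2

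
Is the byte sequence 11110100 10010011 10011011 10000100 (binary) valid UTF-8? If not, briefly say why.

invalid (encodes a value above U+10FFFF)

Leading byte 0xF4 = 11110100 → 4-byte form.
Payload = 0x1136C4, which exceeds U+10FFFF, the maximum Unicode code point. (Leading bytes F5–FF, or F4 followed by ≥ 0x90, are invalid.)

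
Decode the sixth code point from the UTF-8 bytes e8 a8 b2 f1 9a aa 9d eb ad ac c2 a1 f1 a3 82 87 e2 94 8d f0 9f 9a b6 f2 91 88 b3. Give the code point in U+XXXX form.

Offset 0: leading byte 0xE8 = 11101000 → 3-byte char #1 = E8 A8 B2.
Offset 3: leading byte 0xF1 = 11110001 → 4-byte char #2 = F1 9A AA 9D.
Offset 7: leading byte 0xEB = 11101011 → 3-byte char #3 = EB AD AC.
Offset 10: leading byte 0xC2 = 11000010 → 2-byte char #4 = C2 A1.
Offset 12: leading byte 0xF1 = 11110001 → 4-byte char #5 = F1 A3 82 87.
Offset 16: leading byte 0xE2 = 11100010 → 3-byte char #6 = E2 94 8D.
Leading byte 0xE2 = 11100010 matches 1110xxxx → 3-byte sequence.
Byte 1: 0xE2 = 11100010, payload 0010 (4 bits).
Byte 2: 0x94 = 10010100 (10xxxxxx ✓), payload 010100.
Byte 3: 0x8D = 10001101 (10xxxxxx ✓), payload 001101.
Concatenate: 0010010100001101 = 0x250D (16 bits → U+250D).

U+250D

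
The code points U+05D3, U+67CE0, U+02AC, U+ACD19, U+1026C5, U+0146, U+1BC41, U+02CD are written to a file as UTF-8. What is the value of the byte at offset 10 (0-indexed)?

0xB4

U+05D3 → 2-byte form D7 93 at offsets 0–1.
U+67CE0 → 4-byte form F1 A7 B3 A0 at offsets 2–5.
U+02AC → 2-byte form CA AC at offsets 6–7.
U+ACD19 → 4-byte form F2 AC B4 99 at offsets 8–11.
Offset 10 falls in char 4's range; it's byte 3 of F2 AC B4 99 = 0xB4.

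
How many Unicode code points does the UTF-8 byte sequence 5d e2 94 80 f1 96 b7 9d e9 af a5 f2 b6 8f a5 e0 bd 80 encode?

6

Byte at offset 0: 0x5D = 01011101 → 1-byte char (#1). Advance 1.
Byte at offset 1: 0xE2 = 11100010 → 3-byte char (#2). Advance 3.
Byte at offset 4: 0xF1 = 11110001 → 4-byte char (#3). Advance 4.
Byte at offset 8: 0xE9 = 11101001 → 3-byte char (#4). Advance 3.
Byte at offset 11: 0xF2 = 11110010 → 4-byte char (#5). Advance 4.
Byte at offset 15: 0xE0 = 11100000 → 3-byte char (#6). Advance 3.
Reached end at offset 18 after 6 code points.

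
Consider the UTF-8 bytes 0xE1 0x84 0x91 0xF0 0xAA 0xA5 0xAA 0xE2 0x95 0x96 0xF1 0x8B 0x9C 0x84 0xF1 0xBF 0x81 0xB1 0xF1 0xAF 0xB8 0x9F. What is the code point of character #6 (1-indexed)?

U+6FE1F

Offset 0: leading byte 0xE1 = 11100001 → 3-byte char #1 = E1 84 91.
Offset 3: leading byte 0xF0 = 11110000 → 4-byte char #2 = F0 AA A5 AA.
Offset 7: leading byte 0xE2 = 11100010 → 3-byte char #3 = E2 95 96.
Offset 10: leading byte 0xF1 = 11110001 → 4-byte char #4 = F1 8B 9C 84.
Offset 14: leading byte 0xF1 = 11110001 → 4-byte char #5 = F1 BF 81 B1.
Offset 18: leading byte 0xF1 = 11110001 → 4-byte char #6 = F1 AF B8 9F.
Leading byte 0xF1 = 11110001 matches 11110xxx → 4-byte sequence.
Byte 1: 0xF1 = 11110001, payload 001 (3 bits).
Byte 2: 0xAF = 10101111 (10xxxxxx ✓), payload 101111.
Byte 3: 0xB8 = 10111000 (10xxxxxx ✓), payload 111000.
Byte 4: 0x9F = 10011111 (10xxxxxx ✓), payload 011111.
Concatenate: 001101111111000011111 = 0x6FE1F (21 bits → U+6FE1F).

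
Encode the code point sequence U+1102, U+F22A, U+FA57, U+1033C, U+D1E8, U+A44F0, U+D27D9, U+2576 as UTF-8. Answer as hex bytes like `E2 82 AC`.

E1 84 82 EF 88 AA EF A9 97 F0 90 8C BC ED 87 A8 F2 A4 93 B0 F3 92 9F 99 E2 95 B6

U+1102: 3-byte form → E1 84 82.
U+F22A: 3-byte form → EF 88 AA.
U+FA57: 3-byte form → EF A9 97.
U+1033C: 4-byte form → F0 90 8C BC.
U+D1E8: 3-byte form → ED 87 A8.
U+A44F0: 4-byte form → F2 A4 93 B0.
U+D27D9: 4-byte form → F3 92 9F 99.
U+2576: 3-byte form → E2 95 B6.
Concatenated (27 bytes): E1 84 82 EF 88 AA EF A9 97 F0 90 8C BC ED 87 A8 F2 A4 93 B0 F3 92 9F 99 E2 95 B6.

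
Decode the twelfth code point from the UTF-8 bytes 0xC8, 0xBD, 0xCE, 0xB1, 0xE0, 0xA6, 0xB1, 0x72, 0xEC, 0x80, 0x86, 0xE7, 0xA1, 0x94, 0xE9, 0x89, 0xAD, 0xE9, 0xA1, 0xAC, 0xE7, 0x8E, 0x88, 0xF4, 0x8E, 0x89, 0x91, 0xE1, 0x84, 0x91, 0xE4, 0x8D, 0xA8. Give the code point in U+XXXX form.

U+4368

Offset 0: leading byte 0xC8 = 11001000 → 2-byte char #1 = C8 BD.
Offset 2: leading byte 0xCE = 11001110 → 2-byte char #2 = CE B1.
Offset 4: leading byte 0xE0 = 11100000 → 3-byte char #3 = E0 A6 B1.
Offset 7: leading byte 0x72 = 01110010 → 1-byte char #4 = 72.
Offset 8: leading byte 0xEC = 11101100 → 3-byte char #5 = EC 80 86.
Offset 11: leading byte 0xE7 = 11100111 → 3-byte char #6 = E7 A1 94.
Offset 14: leading byte 0xE9 = 11101001 → 3-byte char #7 = E9 89 AD.
Offset 17: leading byte 0xE9 = 11101001 → 3-byte char #8 = E9 A1 AC.
Offset 20: leading byte 0xE7 = 11100111 → 3-byte char #9 = E7 8E 88.
Offset 23: leading byte 0xF4 = 11110100 → 4-byte char #10 = F4 8E 89 91.
Offset 27: leading byte 0xE1 = 11100001 → 3-byte char #11 = E1 84 91.
Offset 30: leading byte 0xE4 = 11100100 → 3-byte char #12 = E4 8D A8.
Leading byte 0xE4 = 11100100 matches 1110xxxx → 3-byte sequence.
Byte 1: 0xE4 = 11100100, payload 0100 (4 bits).
Byte 2: 0x8D = 10001101 (10xxxxxx ✓), payload 001101.
Byte 3: 0xA8 = 10101000 (10xxxxxx ✓), payload 101000.
Concatenate: 0100001101101000 = 0x4368 (16 bits → U+4368).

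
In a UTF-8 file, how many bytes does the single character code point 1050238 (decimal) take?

4

U+10067E = 0x10067E. UTF-8 uses 1 byte below 0x80, 2 below 0x800, 3 below 0x10000, 4 up to 0x10FFFF. 0x10067E is in U+10000–U+10FFFF → 4 bytes.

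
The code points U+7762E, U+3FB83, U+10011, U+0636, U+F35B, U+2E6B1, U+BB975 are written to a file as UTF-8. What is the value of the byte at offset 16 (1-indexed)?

1-indexed offset 16 is 0-indexed offset 15.
U+7762E → 4-byte form F1 B7 98 AE at offsets 0–3.
U+3FB83 → 4-byte form F0 BF AE 83 at offsets 4–7.
U+10011 → 4-byte form F0 90 80 91 at offsets 8–11.
U+0636 → 2-byte form D8 B6 at offsets 12–13.
U+F35B → 3-byte form EF 8D 9B at offsets 14–16.
Offset 15 falls in char 5's range; it's byte 2 of EF 8D 9B = 0x8D.

0x8D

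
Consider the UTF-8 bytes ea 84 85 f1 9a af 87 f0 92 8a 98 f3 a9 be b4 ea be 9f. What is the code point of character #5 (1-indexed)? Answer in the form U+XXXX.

Offset 0: leading byte 0xEA = 11101010 → 3-byte char #1 = EA 84 85.
Offset 3: leading byte 0xF1 = 11110001 → 4-byte char #2 = F1 9A AF 87.
Offset 7: leading byte 0xF0 = 11110000 → 4-byte char #3 = F0 92 8A 98.
Offset 11: leading byte 0xF3 = 11110011 → 4-byte char #4 = F3 A9 BE B4.
Offset 15: leading byte 0xEA = 11101010 → 3-byte char #5 = EA BE 9F.
Leading byte 0xEA = 11101010 matches 1110xxxx → 3-byte sequence.
Byte 1: 0xEA = 11101010, payload 1010 (4 bits).
Byte 2: 0xBE = 10111110 (10xxxxxx ✓), payload 111110.
Byte 3: 0x9F = 10011111 (10xxxxxx ✓), payload 011111.
Concatenate: 1010111110011111 = 0xAF9F (16 bits → U+AF9F).

U+AF9F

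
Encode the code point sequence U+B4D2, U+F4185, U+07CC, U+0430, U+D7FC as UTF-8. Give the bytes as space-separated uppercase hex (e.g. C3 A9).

U+B4D2: 3-byte form → EB 93 92.
U+F4185: 4-byte form → F3 B4 86 85.
U+07CC: 2-byte form → DF 8C.
U+0430: 2-byte form → D0 B0.
U+D7FC: 3-byte form → ED 9F BC.
Concatenated (14 bytes): EB 93 92 F3 B4 86 85 DF 8C D0 B0 ED 9F BC.

EB 93 92 F3 B4 86 85 DF 8C D0 B0 ED 9F BC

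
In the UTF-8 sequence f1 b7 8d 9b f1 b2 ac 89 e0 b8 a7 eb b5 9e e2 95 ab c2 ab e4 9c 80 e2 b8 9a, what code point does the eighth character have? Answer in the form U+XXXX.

U+2E1A

Offset 0: leading byte 0xF1 = 11110001 → 4-byte char #1 = F1 B7 8D 9B.
Offset 4: leading byte 0xF1 = 11110001 → 4-byte char #2 = F1 B2 AC 89.
Offset 8: leading byte 0xE0 = 11100000 → 3-byte char #3 = E0 B8 A7.
Offset 11: leading byte 0xEB = 11101011 → 3-byte char #4 = EB B5 9E.
Offset 14: leading byte 0xE2 = 11100010 → 3-byte char #5 = E2 95 AB.
Offset 17: leading byte 0xC2 = 11000010 → 2-byte char #6 = C2 AB.
Offset 19: leading byte 0xE4 = 11100100 → 3-byte char #7 = E4 9C 80.
Offset 22: leading byte 0xE2 = 11100010 → 3-byte char #8 = E2 B8 9A.
Leading byte 0xE2 = 11100010 matches 1110xxxx → 3-byte sequence.
Byte 1: 0xE2 = 11100010, payload 0010 (4 bits).
Byte 2: 0xB8 = 10111000 (10xxxxxx ✓), payload 111000.
Byte 3: 0x9A = 10011010 (10xxxxxx ✓), payload 011010.
Concatenate: 0010111000011010 = 0x2E1A (16 bits → U+2E1A).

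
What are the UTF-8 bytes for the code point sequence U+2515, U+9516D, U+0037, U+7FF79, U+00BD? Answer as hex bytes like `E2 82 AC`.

U+2515: 3-byte form → E2 94 95.
U+9516D: 4-byte form → F2 95 85 AD.
U+0037: 1-byte form → 37.
U+7FF79: 4-byte form → F1 BF BD B9.
U+00BD: 2-byte form → C2 BD.
Concatenated (14 bytes): E2 94 95 F2 95 85 AD 37 F1 BF BD B9 C2 BD.

E2 94 95 F2 95 85 AD 37 F1 BF BD B9 C2 BD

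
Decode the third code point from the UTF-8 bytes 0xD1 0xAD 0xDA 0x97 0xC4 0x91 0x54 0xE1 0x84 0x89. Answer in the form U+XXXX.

Offset 0: leading byte 0xD1 = 11010001 → 2-byte char #1 = D1 AD.
Offset 2: leading byte 0xDA = 11011010 → 2-byte char #2 = DA 97.
Offset 4: leading byte 0xC4 = 11000100 → 2-byte char #3 = C4 91.
Leading byte 0xC4 = 11000100 matches 110xxxxx → 2-byte sequence.
Byte 1: 0xC4 = 11000100, payload 00100 (5 bits).
Byte 2: 0x91 = 10010001 (10xxxxxx ✓), payload 010001.
Concatenate: 00100010001 = 0x111 (11 bits → U+0111).

U+0111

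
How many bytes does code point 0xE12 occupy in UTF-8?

3

U+0E12 = 0xE12. UTF-8 uses 1 byte below 0x80, 2 below 0x800, 3 below 0x10000, 4 up to 0x10FFFF. 0xE12 is in U+0800–U+FFFF → 3 bytes.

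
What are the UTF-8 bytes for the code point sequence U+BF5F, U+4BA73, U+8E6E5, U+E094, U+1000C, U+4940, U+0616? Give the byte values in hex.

U+BF5F: 3-byte form → EB BD 9F.
U+4BA73: 4-byte form → F1 8B A9 B3.
U+8E6E5: 4-byte form → F2 8E 9B A5.
U+E094: 3-byte form → EE 82 94.
U+1000C: 4-byte form → F0 90 80 8C.
U+4940: 3-byte form → E4 A5 80.
U+0616: 2-byte form → D8 96.
Concatenated (23 bytes): EB BD 9F F1 8B A9 B3 F2 8E 9B A5 EE 82 94 F0 90 80 8C E4 A5 80 D8 96.

EB BD 9F F1 8B A9 B3 F2 8E 9B A5 EE 82 94 F0 90 80 8C E4 A5 80 D8 96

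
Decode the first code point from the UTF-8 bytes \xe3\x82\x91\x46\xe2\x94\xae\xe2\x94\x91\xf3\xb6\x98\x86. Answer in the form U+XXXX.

Offset 0: leading byte 0xE3 = 11100011 → 3-byte char #1 = E3 82 91.
Leading byte 0xE3 = 11100011 matches 1110xxxx → 3-byte sequence.
Byte 1: 0xE3 = 11100011, payload 0011 (4 bits).
Byte 2: 0x82 = 10000010 (10xxxxxx ✓), payload 000010.
Byte 3: 0x91 = 10010001 (10xxxxxx ✓), payload 010001.
Concatenate: 0011000010010001 = 0x3091 (16 bits → U+3091).

U+3091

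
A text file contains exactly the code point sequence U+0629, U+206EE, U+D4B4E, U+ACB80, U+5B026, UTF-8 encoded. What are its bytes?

D8 A9 F0 A0 9B AE F3 94 AD 8E F2 AC AE 80 F1 9B 80 A6

U+0629: 2-byte form → D8 A9.
U+206EE: 4-byte form → F0 A0 9B AE.
U+D4B4E: 4-byte form → F3 94 AD 8E.
U+ACB80: 4-byte form → F2 AC AE 80.
U+5B026: 4-byte form → F1 9B 80 A6.
Concatenated (18 bytes): D8 A9 F0 A0 9B AE F3 94 AD 8E F2 AC AE 80 F1 9B 80 A6.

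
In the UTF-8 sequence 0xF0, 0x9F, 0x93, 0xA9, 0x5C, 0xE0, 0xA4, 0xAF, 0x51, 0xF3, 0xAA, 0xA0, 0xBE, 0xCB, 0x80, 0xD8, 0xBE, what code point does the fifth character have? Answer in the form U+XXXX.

U+EA83E

Offset 0: leading byte 0xF0 = 11110000 → 4-byte char #1 = F0 9F 93 A9.
Offset 4: leading byte 0x5C = 01011100 → 1-byte char #2 = 5C.
Offset 5: leading byte 0xE0 = 11100000 → 3-byte char #3 = E0 A4 AF.
Offset 8: leading byte 0x51 = 01010001 → 1-byte char #4 = 51.
Offset 9: leading byte 0xF3 = 11110011 → 4-byte char #5 = F3 AA A0 BE.
Leading byte 0xF3 = 11110011 matches 11110xxx → 4-byte sequence.
Byte 1: 0xF3 = 11110011, payload 011 (3 bits).
Byte 2: 0xAA = 10101010 (10xxxxxx ✓), payload 101010.
Byte 3: 0xA0 = 10100000 (10xxxxxx ✓), payload 100000.
Byte 4: 0xBE = 10111110 (10xxxxxx ✓), payload 111110.
Concatenate: 011101010100000111110 = 0xEA83E (21 bits → U+EA83E).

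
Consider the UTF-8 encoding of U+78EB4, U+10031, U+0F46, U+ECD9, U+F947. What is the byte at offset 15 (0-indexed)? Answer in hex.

0xA5

U+78EB4 → 4-byte form F1 B8 BA B4 at offsets 0–3.
U+10031 → 4-byte form F0 90 80 B1 at offsets 4–7.
U+0F46 → 3-byte form E0 BD 86 at offsets 8–10.
U+ECD9 → 3-byte form EE B3 99 at offsets 11–13.
U+F947 → 3-byte form EF A5 87 at offsets 14–16.
Offset 15 falls in char 5's range; it's byte 2 of EF A5 87 = 0xA5.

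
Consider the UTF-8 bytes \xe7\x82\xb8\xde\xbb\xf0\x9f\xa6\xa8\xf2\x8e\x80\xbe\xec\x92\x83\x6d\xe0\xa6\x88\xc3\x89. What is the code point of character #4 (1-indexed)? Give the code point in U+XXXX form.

U+8E03E

Offset 0: leading byte 0xE7 = 11100111 → 3-byte char #1 = E7 82 B8.
Offset 3: leading byte 0xDE = 11011110 → 2-byte char #2 = DE BB.
Offset 5: leading byte 0xF0 = 11110000 → 4-byte char #3 = F0 9F A6 A8.
Offset 9: leading byte 0xF2 = 11110010 → 4-byte char #4 = F2 8E 80 BE.
Leading byte 0xF2 = 11110010 matches 11110xxx → 4-byte sequence.
Byte 1: 0xF2 = 11110010, payload 010 (3 bits).
Byte 2: 0x8E = 10001110 (10xxxxxx ✓), payload 001110.
Byte 3: 0x80 = 10000000 (10xxxxxx ✓), payload 000000.
Byte 4: 0xBE = 10111110 (10xxxxxx ✓), payload 111110.
Concatenate: 010001110000000111110 = 0x8E03E (21 bits → U+8E03E).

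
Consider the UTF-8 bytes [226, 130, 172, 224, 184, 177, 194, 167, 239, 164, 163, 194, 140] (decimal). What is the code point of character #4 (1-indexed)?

U+F923

Offset 0: leading byte 0xE2 = 11100010 → 3-byte char #1 = E2 82 AC.
Offset 3: leading byte 0xE0 = 11100000 → 3-byte char #2 = E0 B8 B1.
Offset 6: leading byte 0xC2 = 11000010 → 2-byte char #3 = C2 A7.
Offset 8: leading byte 0xEF = 11101111 → 3-byte char #4 = EF A4 A3.
Leading byte 0xEF = 11101111 matches 1110xxxx → 3-byte sequence.
Byte 1: 0xEF = 11101111, payload 1111 (4 bits).
Byte 2: 0xA4 = 10100100 (10xxxxxx ✓), payload 100100.
Byte 3: 0xA3 = 10100011 (10xxxxxx ✓), payload 100011.
Concatenate: 1111100100100011 = 0xF923 (16 bits → U+F923).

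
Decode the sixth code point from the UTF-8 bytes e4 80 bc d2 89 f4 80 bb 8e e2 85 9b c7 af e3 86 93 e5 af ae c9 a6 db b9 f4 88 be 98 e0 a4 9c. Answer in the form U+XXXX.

U+3193

Offset 0: leading byte 0xE4 = 11100100 → 3-byte char #1 = E4 80 BC.
Offset 3: leading byte 0xD2 = 11010010 → 2-byte char #2 = D2 89.
Offset 5: leading byte 0xF4 = 11110100 → 4-byte char #3 = F4 80 BB 8E.
Offset 9: leading byte 0xE2 = 11100010 → 3-byte char #4 = E2 85 9B.
Offset 12: leading byte 0xC7 = 11000111 → 2-byte char #5 = C7 AF.
Offset 14: leading byte 0xE3 = 11100011 → 3-byte char #6 = E3 86 93.
Leading byte 0xE3 = 11100011 matches 1110xxxx → 3-byte sequence.
Byte 1: 0xE3 = 11100011, payload 0011 (4 bits).
Byte 2: 0x86 = 10000110 (10xxxxxx ✓), payload 000110.
Byte 3: 0x93 = 10010011 (10xxxxxx ✓), payload 010011.
Concatenate: 0011000110010011 = 0x3193 (16 bits → U+3193).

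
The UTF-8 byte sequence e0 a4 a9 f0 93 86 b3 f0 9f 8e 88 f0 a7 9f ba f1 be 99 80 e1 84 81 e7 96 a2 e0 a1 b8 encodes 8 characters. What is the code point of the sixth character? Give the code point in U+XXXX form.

U+1101

Offset 0: leading byte 0xE0 = 11100000 → 3-byte char #1 = E0 A4 A9.
Offset 3: leading byte 0xF0 = 11110000 → 4-byte char #2 = F0 93 86 B3.
Offset 7: leading byte 0xF0 = 11110000 → 4-byte char #3 = F0 9F 8E 88.
Offset 11: leading byte 0xF0 = 11110000 → 4-byte char #4 = F0 A7 9F BA.
Offset 15: leading byte 0xF1 = 11110001 → 4-byte char #5 = F1 BE 99 80.
Offset 19: leading byte 0xE1 = 11100001 → 3-byte char #6 = E1 84 81.
Leading byte 0xE1 = 11100001 matches 1110xxxx → 3-byte sequence.
Byte 1: 0xE1 = 11100001, payload 0001 (4 bits).
Byte 2: 0x84 = 10000100 (10xxxxxx ✓), payload 000100.
Byte 3: 0x81 = 10000001 (10xxxxxx ✓), payload 000001.
Concatenate: 0001000100000001 = 0x1101 (16 bits → U+1101).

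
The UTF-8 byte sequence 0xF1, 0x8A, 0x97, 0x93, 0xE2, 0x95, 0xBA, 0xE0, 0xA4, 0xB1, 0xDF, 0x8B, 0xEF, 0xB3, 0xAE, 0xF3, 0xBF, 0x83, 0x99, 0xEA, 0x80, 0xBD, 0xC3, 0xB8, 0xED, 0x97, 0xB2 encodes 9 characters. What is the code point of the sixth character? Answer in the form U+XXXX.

U+FF0D9

Offset 0: leading byte 0xF1 = 11110001 → 4-byte char #1 = F1 8A 97 93.
Offset 4: leading byte 0xE2 = 11100010 → 3-byte char #2 = E2 95 BA.
Offset 7: leading byte 0xE0 = 11100000 → 3-byte char #3 = E0 A4 B1.
Offset 10: leading byte 0xDF = 11011111 → 2-byte char #4 = DF 8B.
Offset 12: leading byte 0xEF = 11101111 → 3-byte char #5 = EF B3 AE.
Offset 15: leading byte 0xF3 = 11110011 → 4-byte char #6 = F3 BF 83 99.
Leading byte 0xF3 = 11110011 matches 11110xxx → 4-byte sequence.
Byte 1: 0xF3 = 11110011, payload 011 (3 bits).
Byte 2: 0xBF = 10111111 (10xxxxxx ✓), payload 111111.
Byte 3: 0x83 = 10000011 (10xxxxxx ✓), payload 000011.
Byte 4: 0x99 = 10011001 (10xxxxxx ✓), payload 011001.
Concatenate: 011111111000011011001 = 0xFF0D9 (21 bits → U+FF0D9).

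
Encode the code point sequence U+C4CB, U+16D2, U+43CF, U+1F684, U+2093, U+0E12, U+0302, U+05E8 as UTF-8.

U+C4CB: 3-byte form → EC 93 8B.
U+16D2: 3-byte form → E1 9B 92.
U+43CF: 3-byte form → E4 8F 8F.
U+1F684: 4-byte form → F0 9F 9A 84.
U+2093: 3-byte form → E2 82 93.
U+0E12: 3-byte form → E0 B8 92.
U+0302: 2-byte form → CC 82.
U+05E8: 2-byte form → D7 A8.
Concatenated (23 bytes): EC 93 8B E1 9B 92 E4 8F 8F F0 9F 9A 84 E2 82 93 E0 B8 92 CC 82 D7 A8.

EC 93 8B E1 9B 92 E4 8F 8F F0 9F 9A 84 E2 82 93 E0 B8 92 CC 82 D7 A8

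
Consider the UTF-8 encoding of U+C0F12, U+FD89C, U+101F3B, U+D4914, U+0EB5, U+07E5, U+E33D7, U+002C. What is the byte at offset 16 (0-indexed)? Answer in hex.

U+C0F12 → 4-byte form F3 80 BC 92 at offsets 0–3.
U+FD89C → 4-byte form F3 BD A2 9C at offsets 4–7.
U+101F3B → 4-byte form F4 81 BC BB at offsets 8–11.
U+D4914 → 4-byte form F3 94 A4 94 at offsets 12–15.
U+0EB5 → 3-byte form E0 BA B5 at offsets 16–18.
Offset 16 falls in char 5's range; it's byte 1 of E0 BA B5 = 0xE0.

0xE0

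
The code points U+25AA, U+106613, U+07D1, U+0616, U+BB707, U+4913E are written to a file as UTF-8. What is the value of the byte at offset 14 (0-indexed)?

0x87

U+25AA → 3-byte form E2 96 AA at offsets 0–2.
U+106613 → 4-byte form F4 86 98 93 at offsets 3–6.
U+07D1 → 2-byte form DF 91 at offsets 7–8.
U+0616 → 2-byte form D8 96 at offsets 9–10.
U+BB707 → 4-byte form F2 BB 9C 87 at offsets 11–14.
Offset 14 falls in char 5's range; it's byte 4 of F2 BB 9C 87 = 0x87.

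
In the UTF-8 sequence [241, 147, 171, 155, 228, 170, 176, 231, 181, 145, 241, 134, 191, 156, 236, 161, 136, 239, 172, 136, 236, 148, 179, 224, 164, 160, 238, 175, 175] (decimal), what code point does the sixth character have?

U+FB08

Offset 0: leading byte 0xF1 = 11110001 → 4-byte char #1 = F1 93 AB 9B.
Offset 4: leading byte 0xE4 = 11100100 → 3-byte char #2 = E4 AA B0.
Offset 7: leading byte 0xE7 = 11100111 → 3-byte char #3 = E7 B5 91.
Offset 10: leading byte 0xF1 = 11110001 → 4-byte char #4 = F1 86 BF 9C.
Offset 14: leading byte 0xEC = 11101100 → 3-byte char #5 = EC A1 88.
Offset 17: leading byte 0xEF = 11101111 → 3-byte char #6 = EF AC 88.
Leading byte 0xEF = 11101111 matches 1110xxxx → 3-byte sequence.
Byte 1: 0xEF = 11101111, payload 1111 (4 bits).
Byte 2: 0xAC = 10101100 (10xxxxxx ✓), payload 101100.
Byte 3: 0x88 = 10001000 (10xxxxxx ✓), payload 001000.
Concatenate: 1111101100001000 = 0xFB08 (16 bits → U+FB08).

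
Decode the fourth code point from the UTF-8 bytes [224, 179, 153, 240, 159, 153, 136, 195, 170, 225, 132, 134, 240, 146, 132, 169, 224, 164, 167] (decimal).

U+1106

Offset 0: leading byte 0xE0 = 11100000 → 3-byte char #1 = E0 B3 99.
Offset 3: leading byte 0xF0 = 11110000 → 4-byte char #2 = F0 9F 99 88.
Offset 7: leading byte 0xC3 = 11000011 → 2-byte char #3 = C3 AA.
Offset 9: leading byte 0xE1 = 11100001 → 3-byte char #4 = E1 84 86.
Leading byte 0xE1 = 11100001 matches 1110xxxx → 3-byte sequence.
Byte 1: 0xE1 = 11100001, payload 0001 (4 bits).
Byte 2: 0x84 = 10000100 (10xxxxxx ✓), payload 000100.
Byte 3: 0x86 = 10000110 (10xxxxxx ✓), payload 000110.
Concatenate: 0001000100000110 = 0x1106 (16 bits → U+1106).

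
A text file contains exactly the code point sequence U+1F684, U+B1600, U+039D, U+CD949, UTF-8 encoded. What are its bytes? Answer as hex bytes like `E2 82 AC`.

F0 9F 9A 84 F2 B1 98 80 CE 9D F3 8D A5 89

U+1F684: 4-byte form → F0 9F 9A 84.
U+B1600: 4-byte form → F2 B1 98 80.
U+039D: 2-byte form → CE 9D.
U+CD949: 4-byte form → F3 8D A5 89.
Concatenated (14 bytes): F0 9F 9A 84 F2 B1 98 80 CE 9D F3 8D A5 89.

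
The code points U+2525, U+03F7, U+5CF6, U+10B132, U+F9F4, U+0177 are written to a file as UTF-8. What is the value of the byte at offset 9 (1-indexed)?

0xF4

1-indexed offset 9 is 0-indexed offset 8.
U+2525 → 3-byte form E2 94 A5 at offsets 0–2.
U+03F7 → 2-byte form CF B7 at offsets 3–4.
U+5CF6 → 3-byte form E5 B3 B6 at offsets 5–7.
U+10B132 → 4-byte form F4 8B 84 B2 at offsets 8–11.
Offset 8 falls in char 4's range; it's byte 1 of F4 8B 84 B2 = 0xF4.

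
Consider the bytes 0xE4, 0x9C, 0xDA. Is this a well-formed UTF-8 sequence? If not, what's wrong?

Leading byte 0xE4 = 11100100 → 3-byte form.
Byte 3 is 0xDA = 11011010, which is not 10xxxxxx — expected a continuation byte.

invalid (non-continuation byte where continuation expected)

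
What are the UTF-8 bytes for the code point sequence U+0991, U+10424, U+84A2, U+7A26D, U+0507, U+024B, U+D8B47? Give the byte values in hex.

U+0991: 3-byte form → E0 A6 91.
U+10424: 4-byte form → F0 90 90 A4.
U+84A2: 3-byte form → E8 92 A2.
U+7A26D: 4-byte form → F1 BA 89 AD.
U+0507: 2-byte form → D4 87.
U+024B: 2-byte form → C9 8B.
U+D8B47: 4-byte form → F3 98 AD 87.
Concatenated (22 bytes): E0 A6 91 F0 90 90 A4 E8 92 A2 F1 BA 89 AD D4 87 C9 8B F3 98 AD 87.

E0 A6 91 F0 90 90 A4 E8 92 A2 F1 BA 89 AD D4 87 C9 8B F3 98 AD 87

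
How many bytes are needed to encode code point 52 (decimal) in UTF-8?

U+0034 = 0x34. UTF-8 uses 1 byte below 0x80, 2 below 0x800, 3 below 0x10000, 4 up to 0x10FFFF. 0x34 is in U+0000–U+007F → 1 byte.

1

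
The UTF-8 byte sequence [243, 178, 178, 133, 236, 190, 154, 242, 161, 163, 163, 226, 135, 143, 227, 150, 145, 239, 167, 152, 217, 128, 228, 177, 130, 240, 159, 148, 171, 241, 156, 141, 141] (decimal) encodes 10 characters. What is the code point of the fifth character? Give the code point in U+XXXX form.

Offset 0: leading byte 0xF3 = 11110011 → 4-byte char #1 = F3 B2 B2 85.
Offset 4: leading byte 0xEC = 11101100 → 3-byte char #2 = EC BE 9A.
Offset 7: leading byte 0xF2 = 11110010 → 4-byte char #3 = F2 A1 A3 A3.
Offset 11: leading byte 0xE2 = 11100010 → 3-byte char #4 = E2 87 8F.
Offset 14: leading byte 0xE3 = 11100011 → 3-byte char #5 = E3 96 91.
Leading byte 0xE3 = 11100011 matches 1110xxxx → 3-byte sequence.
Byte 1: 0xE3 = 11100011, payload 0011 (4 bits).
Byte 2: 0x96 = 10010110 (10xxxxxx ✓), payload 010110.
Byte 3: 0x91 = 10010001 (10xxxxxx ✓), payload 010001.
Concatenate: 0011010110010001 = 0x3591 (16 bits → U+3591).

U+3591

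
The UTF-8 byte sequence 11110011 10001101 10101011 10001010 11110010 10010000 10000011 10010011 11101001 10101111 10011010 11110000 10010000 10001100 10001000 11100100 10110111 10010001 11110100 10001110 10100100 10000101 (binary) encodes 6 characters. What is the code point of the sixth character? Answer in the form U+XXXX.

U+10E905

Offset 0: leading byte 0xF3 = 11110011 → 4-byte char #1 = F3 8D AB 8A.
Offset 4: leading byte 0xF2 = 11110010 → 4-byte char #2 = F2 90 83 93.
Offset 8: leading byte 0xE9 = 11101001 → 3-byte char #3 = E9 AF 9A.
Offset 11: leading byte 0xF0 = 11110000 → 4-byte char #4 = F0 90 8C 88.
Offset 15: leading byte 0xE4 = 11100100 → 3-byte char #5 = E4 B7 91.
Offset 18: leading byte 0xF4 = 11110100 → 4-byte char #6 = F4 8E A4 85.
Leading byte 0xF4 = 11110100 matches 11110xxx → 4-byte sequence.
Byte 1: 0xF4 = 11110100, payload 100 (3 bits).
Byte 2: 0x8E = 10001110 (10xxxxxx ✓), payload 001110.
Byte 3: 0xA4 = 10100100 (10xxxxxx ✓), payload 100100.
Byte 4: 0x85 = 10000101 (10xxxxxx ✓), payload 000101.
Concatenate: 100001110100100000101 = 0x10E905 (21 bits → U+10E905).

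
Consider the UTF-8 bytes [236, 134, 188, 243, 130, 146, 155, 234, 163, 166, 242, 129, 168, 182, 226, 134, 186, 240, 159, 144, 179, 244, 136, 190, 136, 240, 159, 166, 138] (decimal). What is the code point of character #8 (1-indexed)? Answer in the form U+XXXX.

U+1F98A

Offset 0: leading byte 0xEC = 11101100 → 3-byte char #1 = EC 86 BC.
Offset 3: leading byte 0xF3 = 11110011 → 4-byte char #2 = F3 82 92 9B.
Offset 7: leading byte 0xEA = 11101010 → 3-byte char #3 = EA A3 A6.
Offset 10: leading byte 0xF2 = 11110010 → 4-byte char #4 = F2 81 A8 B6.
Offset 14: leading byte 0xE2 = 11100010 → 3-byte char #5 = E2 86 BA.
Offset 17: leading byte 0xF0 = 11110000 → 4-byte char #6 = F0 9F 90 B3.
Offset 21: leading byte 0xF4 = 11110100 → 4-byte char #7 = F4 88 BE 88.
Offset 25: leading byte 0xF0 = 11110000 → 4-byte char #8 = F0 9F A6 8A.
Leading byte 0xF0 = 11110000 matches 11110xxx → 4-byte sequence.
Byte 1: 0xF0 = 11110000, payload 000 (3 bits).
Byte 2: 0x9F = 10011111 (10xxxxxx ✓), payload 011111.
Byte 3: 0xA6 = 10100110 (10xxxxxx ✓), payload 100110.
Byte 4: 0x8A = 10001010 (10xxxxxx ✓), payload 001010.
Concatenate: 000011111100110001010 = 0x1F98A (21 bits → U+1F98A).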